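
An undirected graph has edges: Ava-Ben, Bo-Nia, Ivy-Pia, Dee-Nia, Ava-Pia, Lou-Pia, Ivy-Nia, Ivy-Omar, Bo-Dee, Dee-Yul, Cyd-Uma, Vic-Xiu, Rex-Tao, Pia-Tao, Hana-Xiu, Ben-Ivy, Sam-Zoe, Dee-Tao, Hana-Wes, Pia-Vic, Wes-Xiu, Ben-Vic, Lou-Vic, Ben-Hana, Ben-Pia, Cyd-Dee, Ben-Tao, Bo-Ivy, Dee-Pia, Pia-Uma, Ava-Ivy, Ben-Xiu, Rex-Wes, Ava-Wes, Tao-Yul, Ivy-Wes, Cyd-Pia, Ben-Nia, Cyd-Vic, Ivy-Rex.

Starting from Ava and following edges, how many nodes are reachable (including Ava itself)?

BFS from Ava visits: Ava, Wes, Pia, Ivy, Ben, Xiu, Rex, Hana, Vic, Uma, Tao, Lou, Dee, Cyd, Omar, Nia, Bo, Yul
Reachable nodes: 18 of 20 total.

18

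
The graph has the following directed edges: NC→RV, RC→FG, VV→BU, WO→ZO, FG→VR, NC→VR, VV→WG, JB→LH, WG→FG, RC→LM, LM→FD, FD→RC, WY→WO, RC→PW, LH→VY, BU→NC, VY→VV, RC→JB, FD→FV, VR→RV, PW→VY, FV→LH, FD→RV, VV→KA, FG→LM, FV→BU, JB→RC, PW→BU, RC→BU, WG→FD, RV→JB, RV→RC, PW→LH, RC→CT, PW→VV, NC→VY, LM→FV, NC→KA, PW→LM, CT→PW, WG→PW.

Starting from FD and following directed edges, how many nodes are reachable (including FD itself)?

17

BFS from FD visits: FD, FV, RC, RV, BU, LH, CT, FG, JB, LM, PW, NC, VY, VR, VV, KA, WG
Reachable nodes: 17 of 20 total.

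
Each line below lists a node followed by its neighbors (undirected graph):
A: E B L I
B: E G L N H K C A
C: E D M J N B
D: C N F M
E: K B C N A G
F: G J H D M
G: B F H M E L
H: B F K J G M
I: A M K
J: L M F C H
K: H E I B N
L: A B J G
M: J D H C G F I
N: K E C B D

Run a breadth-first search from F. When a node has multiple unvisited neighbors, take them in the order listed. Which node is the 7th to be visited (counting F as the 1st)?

Visit F; enqueue G, J, H, D, M → queue [G, J, H, D, M]
Visit G; enqueue B, E, L → queue [J, H, D, M, B, E, L]
Visit J; enqueue C → queue [H, D, M, B, E, L, C]
Visit H; enqueue K → queue [D, M, B, E, L, C, K]
Visit D; enqueue N → queue [M, B, E, L, C, K, N]
Visit M; enqueue I → queue [B, E, L, C, K, N, I]
Visit B; enqueue A → queue [E, L, C, K, N, I, A]
Visit E → queue [L, C, K, N, I, A]
Visit L → queue [C, K, N, I, A]
Visit C → queue [K, N, I, A]
Visit K → queue [N, I, A]
Visit N → queue [I, A]
Visit I → queue [A]
Visit A → queue []

Visit order: F, G, J, H, D, M, B, E, L, C, K, N, I, A

B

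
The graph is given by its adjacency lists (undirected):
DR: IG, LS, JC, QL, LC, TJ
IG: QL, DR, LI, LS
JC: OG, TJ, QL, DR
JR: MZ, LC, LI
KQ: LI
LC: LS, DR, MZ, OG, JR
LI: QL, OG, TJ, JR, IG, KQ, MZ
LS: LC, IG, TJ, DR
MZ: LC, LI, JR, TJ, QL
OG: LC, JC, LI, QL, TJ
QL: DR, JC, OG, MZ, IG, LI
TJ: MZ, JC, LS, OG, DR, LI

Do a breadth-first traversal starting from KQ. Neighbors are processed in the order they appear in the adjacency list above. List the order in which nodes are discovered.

KQ, LI, QL, OG, TJ, JR, IG, MZ, DR, JC, LC, LS

Visit KQ; enqueue LI → queue [LI]
Visit LI; enqueue QL, OG, TJ, JR, IG, MZ → queue [QL, OG, TJ, JR, IG, MZ]
Visit QL; enqueue DR, JC → queue [OG, TJ, JR, IG, MZ, DR, JC]
Visit OG; enqueue LC → queue [TJ, JR, IG, MZ, DR, JC, LC]
Visit TJ; enqueue LS → queue [JR, IG, MZ, DR, JC, LC, LS]
Visit JR → queue [IG, MZ, DR, JC, LC, LS]
Visit IG → queue [MZ, DR, JC, LC, LS]
Visit MZ → queue [DR, JC, LC, LS]
Visit DR → queue [JC, LC, LS]
Visit JC → queue [LC, LS]
Visit LC → queue [LS]
Visit LS → queue []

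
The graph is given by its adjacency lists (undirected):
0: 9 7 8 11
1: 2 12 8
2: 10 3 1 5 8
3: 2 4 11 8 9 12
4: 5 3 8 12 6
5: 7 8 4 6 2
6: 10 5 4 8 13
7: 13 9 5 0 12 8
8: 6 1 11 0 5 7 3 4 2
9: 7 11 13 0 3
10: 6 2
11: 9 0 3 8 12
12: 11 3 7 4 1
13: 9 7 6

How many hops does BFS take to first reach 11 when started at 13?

Level 0: 13
Level 1: 6, 7, 9
Level 2: 0, 3, 4, 5, 8, 10, 11, 12
Level 3: 1, 2
11 first appears at level 2.

2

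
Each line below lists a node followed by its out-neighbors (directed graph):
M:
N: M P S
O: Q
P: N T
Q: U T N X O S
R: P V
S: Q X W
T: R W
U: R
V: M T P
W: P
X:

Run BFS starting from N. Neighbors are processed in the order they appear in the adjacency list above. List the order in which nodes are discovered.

N -> M -> P -> S -> T -> Q -> X -> W -> R -> U -> O -> V

Visit N; enqueue M, P, S → queue [M, P, S]
Visit M → queue [P, S]
Visit P; enqueue T → queue [S, T]
Visit S; enqueue Q, X, W → queue [T, Q, X, W]
Visit T; enqueue R → queue [Q, X, W, R]
Visit Q; enqueue U, O → queue [X, W, R, U, O]
Visit X → queue [W, R, U, O]
Visit W → queue [R, U, O]
Visit R; enqueue V → queue [U, O, V]
Visit U → queue [O, V]
Visit O → queue [V]
Visit V → queue []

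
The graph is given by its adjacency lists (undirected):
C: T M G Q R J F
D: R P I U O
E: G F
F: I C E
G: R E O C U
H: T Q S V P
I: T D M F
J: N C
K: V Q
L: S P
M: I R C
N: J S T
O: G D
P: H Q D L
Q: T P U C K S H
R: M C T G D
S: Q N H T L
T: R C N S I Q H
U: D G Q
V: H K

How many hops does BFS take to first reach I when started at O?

2

Level 0: O
Level 1: D, G
Level 2: C, E, I, P, R, U
Level 3: F, H, J, L, M, Q, T
Level 4: K, N, S, V
I first appears at level 2.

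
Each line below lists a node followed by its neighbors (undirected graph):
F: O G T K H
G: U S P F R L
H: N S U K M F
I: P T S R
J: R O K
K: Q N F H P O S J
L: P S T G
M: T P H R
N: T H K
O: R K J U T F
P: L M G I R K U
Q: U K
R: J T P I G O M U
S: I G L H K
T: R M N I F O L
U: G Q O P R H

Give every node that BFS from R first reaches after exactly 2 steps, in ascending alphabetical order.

Level 0: R
Level 1: G, I, J, M, O, P, T, U
Level 2: F, H, K, L, N, Q, S

F, H, K, L, N, Q, S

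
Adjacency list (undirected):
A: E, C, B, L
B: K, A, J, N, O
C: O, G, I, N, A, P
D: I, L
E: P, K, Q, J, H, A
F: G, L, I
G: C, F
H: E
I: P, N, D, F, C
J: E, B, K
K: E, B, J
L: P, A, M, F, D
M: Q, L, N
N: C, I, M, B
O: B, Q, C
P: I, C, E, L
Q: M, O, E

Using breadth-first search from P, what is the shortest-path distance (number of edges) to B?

3

Level 0: P
Level 1: C, E, I, L
Level 2: A, D, F, G, H, J, K, M, N, O, Q
Level 3: B
B first appears at level 3.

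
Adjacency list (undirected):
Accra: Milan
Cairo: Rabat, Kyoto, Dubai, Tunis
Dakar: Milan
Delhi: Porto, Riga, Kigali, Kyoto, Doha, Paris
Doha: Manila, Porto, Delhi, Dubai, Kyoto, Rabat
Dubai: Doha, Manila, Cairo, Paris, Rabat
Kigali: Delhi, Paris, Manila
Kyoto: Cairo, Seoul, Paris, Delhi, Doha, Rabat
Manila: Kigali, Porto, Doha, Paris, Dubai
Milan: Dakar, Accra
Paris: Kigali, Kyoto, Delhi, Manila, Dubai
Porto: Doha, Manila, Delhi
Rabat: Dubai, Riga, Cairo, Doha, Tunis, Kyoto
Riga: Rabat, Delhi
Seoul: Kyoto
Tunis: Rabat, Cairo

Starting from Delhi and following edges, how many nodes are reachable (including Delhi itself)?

13

BFS from Delhi visits: Delhi, Porto, Riga, Kigali, Kyoto, Doha, Paris, Manila, Rabat, Cairo, Seoul, Dubai, Tunis
Reachable nodes: 13 of 16 total.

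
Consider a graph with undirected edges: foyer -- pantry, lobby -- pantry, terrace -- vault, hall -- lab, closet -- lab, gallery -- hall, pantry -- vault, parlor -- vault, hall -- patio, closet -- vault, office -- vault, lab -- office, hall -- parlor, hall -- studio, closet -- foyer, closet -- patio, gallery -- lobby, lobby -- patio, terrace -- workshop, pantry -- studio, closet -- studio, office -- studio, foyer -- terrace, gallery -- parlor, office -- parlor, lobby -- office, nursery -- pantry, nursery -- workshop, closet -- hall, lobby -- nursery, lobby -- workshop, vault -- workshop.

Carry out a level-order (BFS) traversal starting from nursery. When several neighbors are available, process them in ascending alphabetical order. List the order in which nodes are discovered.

nursery -> lobby -> pantry -> workshop -> gallery -> office -> patio -> foyer -> studio -> vault -> terrace -> hall -> parlor -> lab -> closet

Visit nursery; enqueue lobby, pantry, workshop → queue [lobby, pantry, workshop]
Visit lobby; enqueue gallery, office, patio → queue [pantry, workshop, gallery, office, patio]
Visit pantry; enqueue foyer, studio, vault → queue [workshop, gallery, office, patio, foyer, studio, vault]
Visit workshop; enqueue terrace → queue [gallery, office, patio, foyer, studio, vault, terrace]
Visit gallery; enqueue hall, parlor → queue [office, patio, foyer, studio, vault, terrace, hall, parlor]
Visit office; enqueue lab → queue [patio, foyer, studio, vault, terrace, hall, parlor, lab]
Visit patio; enqueue closet → queue [foyer, studio, vault, terrace, hall, parlor, lab, closet]
Visit foyer → queue [studio, vault, terrace, hall, parlor, lab, closet]
Visit studio → queue [vault, terrace, hall, parlor, lab, closet]
Visit vault → queue [terrace, hall, parlor, lab, closet]
Visit terrace → queue [hall, parlor, lab, closet]
Visit hall → queue [parlor, lab, closet]
Visit parlor → queue [lab, closet]
Visit lab → queue [closet]
Visit closet → queue []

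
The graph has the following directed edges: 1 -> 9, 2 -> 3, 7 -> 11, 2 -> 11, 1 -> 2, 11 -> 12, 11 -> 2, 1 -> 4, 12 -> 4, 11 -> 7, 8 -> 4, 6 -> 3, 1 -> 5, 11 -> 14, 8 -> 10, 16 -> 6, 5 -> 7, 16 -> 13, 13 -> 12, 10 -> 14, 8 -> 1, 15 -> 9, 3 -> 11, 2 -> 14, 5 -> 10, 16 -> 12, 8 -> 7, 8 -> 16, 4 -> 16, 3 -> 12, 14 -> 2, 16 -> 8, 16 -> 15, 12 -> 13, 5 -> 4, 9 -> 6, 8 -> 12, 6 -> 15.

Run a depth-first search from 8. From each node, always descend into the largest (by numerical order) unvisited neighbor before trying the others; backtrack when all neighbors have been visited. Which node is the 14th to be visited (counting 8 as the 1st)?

10

Visit 8
8 → 16
16 → 15
15 → 9
9 → 6
6 → 3
3 → 12
12 → 13
12 → 4
3 → 11
11 → 14
14 → 2
11 → 7
8 → 10
8 → 1
1 → 5

Visit order: 8, 16, 15, 9, 6, 3, 12, 13, 4, 11, 14, 2, 7, 10, 1, 5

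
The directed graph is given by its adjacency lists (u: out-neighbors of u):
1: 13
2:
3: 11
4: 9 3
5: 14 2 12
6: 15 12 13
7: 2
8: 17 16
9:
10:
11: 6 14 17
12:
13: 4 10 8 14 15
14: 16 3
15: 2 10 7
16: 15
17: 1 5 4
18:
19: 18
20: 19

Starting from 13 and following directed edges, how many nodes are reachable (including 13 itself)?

17

BFS from 13 visits: 13, 4, 10, 8, 14, 15, 9, 3, 17, 16, 2, 7, 11, 1, 5, 6, 12
Reachable nodes: 17 of 20 total.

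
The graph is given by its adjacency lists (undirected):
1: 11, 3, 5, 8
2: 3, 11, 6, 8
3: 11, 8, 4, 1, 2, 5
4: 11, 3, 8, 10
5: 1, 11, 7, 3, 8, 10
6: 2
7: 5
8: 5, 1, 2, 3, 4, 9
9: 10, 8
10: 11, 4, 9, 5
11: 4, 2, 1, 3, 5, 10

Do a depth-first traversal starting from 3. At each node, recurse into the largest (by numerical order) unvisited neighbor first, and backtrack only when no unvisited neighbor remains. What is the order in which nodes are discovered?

3, 11, 10, 9, 8, 5, 7, 1, 4, 2, 6

Visit 3
3 → 11
11 → 10
10 → 9
9 → 8
8 → 5
5 → 7
5 → 1
8 → 4
8 → 2
2 → 6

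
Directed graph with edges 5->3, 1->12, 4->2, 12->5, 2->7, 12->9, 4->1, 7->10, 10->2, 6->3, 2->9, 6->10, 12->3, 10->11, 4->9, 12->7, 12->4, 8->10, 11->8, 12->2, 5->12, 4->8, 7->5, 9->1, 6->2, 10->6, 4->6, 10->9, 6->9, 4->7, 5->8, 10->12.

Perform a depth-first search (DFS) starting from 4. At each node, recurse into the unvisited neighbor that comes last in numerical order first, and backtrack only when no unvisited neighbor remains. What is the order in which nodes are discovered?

4, 9, 1, 12, 7, 10, 11, 8, 6, 3, 2, 5

Visit 4
4 → 9
9 → 1
1 → 12
12 → 7
7 → 10
10 → 11
11 → 8
10 → 6
6 → 3
6 → 2
7 → 5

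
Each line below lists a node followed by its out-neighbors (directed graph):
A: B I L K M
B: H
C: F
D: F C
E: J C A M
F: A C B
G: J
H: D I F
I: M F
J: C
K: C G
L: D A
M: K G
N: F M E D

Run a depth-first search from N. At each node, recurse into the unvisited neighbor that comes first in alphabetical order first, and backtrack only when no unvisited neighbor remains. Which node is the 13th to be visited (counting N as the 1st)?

L

Visit N
N → D
D → C
C → F
F → A
A → B
B → H
H → I
I → M
M → G
G → J
M → K
A → L
N → E

Visit order: N, D, C, F, A, B, H, I, M, G, J, K, L, E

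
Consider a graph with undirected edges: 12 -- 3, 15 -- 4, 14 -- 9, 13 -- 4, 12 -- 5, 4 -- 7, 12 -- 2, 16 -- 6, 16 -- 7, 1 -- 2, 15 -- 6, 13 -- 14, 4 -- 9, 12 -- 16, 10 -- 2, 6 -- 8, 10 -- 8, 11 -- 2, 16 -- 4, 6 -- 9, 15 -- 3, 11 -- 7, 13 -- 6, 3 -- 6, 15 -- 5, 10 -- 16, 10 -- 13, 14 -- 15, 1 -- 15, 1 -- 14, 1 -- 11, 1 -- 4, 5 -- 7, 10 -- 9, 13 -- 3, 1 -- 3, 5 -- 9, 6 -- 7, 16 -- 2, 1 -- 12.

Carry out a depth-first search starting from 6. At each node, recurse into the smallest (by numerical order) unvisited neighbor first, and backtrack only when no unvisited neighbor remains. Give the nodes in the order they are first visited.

6 -> 3 -> 1 -> 2 -> 10 -> 8 -> 9 -> 4 -> 7 -> 5 -> 12 -> 16 -> 15 -> 14 -> 13 -> 11

Visit 6
6 → 3
3 → 1
1 → 2
2 → 10
10 → 8
10 → 9
9 → 4
4 → 7
7 → 5
5 → 12
12 → 16
5 → 15
15 → 14
14 → 13
7 → 11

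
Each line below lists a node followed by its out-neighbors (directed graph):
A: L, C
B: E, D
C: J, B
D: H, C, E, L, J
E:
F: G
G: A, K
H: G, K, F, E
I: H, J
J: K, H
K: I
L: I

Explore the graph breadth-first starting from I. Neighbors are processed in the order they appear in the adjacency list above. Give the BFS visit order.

I -> H -> J -> G -> K -> F -> E -> A -> L -> C -> B -> D

Visit I; enqueue H, J → queue [H, J]
Visit H; enqueue G, K, F, E → queue [J, G, K, F, E]
Visit J → queue [G, K, F, E]
Visit G; enqueue A → queue [K, F, E, A]
Visit K → queue [F, E, A]
Visit F → queue [E, A]
Visit E → queue [A]
Visit A; enqueue L, C → queue [L, C]
Visit L → queue [C]
Visit C; enqueue B → queue [B]
Visit B; enqueue D → queue [D]
Visit D → queue []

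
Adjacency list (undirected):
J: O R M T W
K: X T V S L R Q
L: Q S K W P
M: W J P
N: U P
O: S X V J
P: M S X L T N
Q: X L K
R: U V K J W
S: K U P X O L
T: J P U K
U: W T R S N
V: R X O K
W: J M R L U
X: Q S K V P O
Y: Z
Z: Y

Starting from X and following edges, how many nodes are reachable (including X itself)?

BFS from X visits: X, K, O, P, Q, S, V, L, R, T, J, M, N, U, W
Reachable nodes: 15 of 17 total.

15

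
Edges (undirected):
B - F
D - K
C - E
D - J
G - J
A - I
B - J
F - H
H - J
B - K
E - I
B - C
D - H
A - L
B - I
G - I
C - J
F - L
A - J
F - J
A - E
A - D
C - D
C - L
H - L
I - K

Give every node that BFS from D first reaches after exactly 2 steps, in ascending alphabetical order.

B, E, F, G, I, L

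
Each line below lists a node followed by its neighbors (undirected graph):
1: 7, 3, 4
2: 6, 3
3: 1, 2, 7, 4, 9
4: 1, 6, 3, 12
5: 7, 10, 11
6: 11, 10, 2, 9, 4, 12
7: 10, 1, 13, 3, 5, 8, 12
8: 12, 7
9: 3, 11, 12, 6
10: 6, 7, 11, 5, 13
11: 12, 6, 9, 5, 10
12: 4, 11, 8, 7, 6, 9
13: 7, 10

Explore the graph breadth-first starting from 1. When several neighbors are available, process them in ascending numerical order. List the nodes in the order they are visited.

1, 3, 4, 7, 2, 9, 6, 12, 5, 8, 10, 13, 11

Visit 1; enqueue 3, 4, 7 → queue [3, 4, 7]
Visit 3; enqueue 2, 9 → queue [4, 7, 2, 9]
Visit 4; enqueue 6, 12 → queue [7, 2, 9, 6, 12]
Visit 7; enqueue 5, 8, 10, 13 → queue [2, 9, 6, 12, 5, 8, 10, 13]
Visit 2 → queue [9, 6, 12, 5, 8, 10, 13]
Visit 9; enqueue 11 → queue [6, 12, 5, 8, 10, 13, 11]
Visit 6 → queue [12, 5, 8, 10, 13, 11]
Visit 12 → queue [5, 8, 10, 13, 11]
Visit 5 → queue [8, 10, 13, 11]
Visit 8 → queue [10, 13, 11]
Visit 10 → queue [13, 11]
Visit 13 → queue [11]
Visit 11 → queue []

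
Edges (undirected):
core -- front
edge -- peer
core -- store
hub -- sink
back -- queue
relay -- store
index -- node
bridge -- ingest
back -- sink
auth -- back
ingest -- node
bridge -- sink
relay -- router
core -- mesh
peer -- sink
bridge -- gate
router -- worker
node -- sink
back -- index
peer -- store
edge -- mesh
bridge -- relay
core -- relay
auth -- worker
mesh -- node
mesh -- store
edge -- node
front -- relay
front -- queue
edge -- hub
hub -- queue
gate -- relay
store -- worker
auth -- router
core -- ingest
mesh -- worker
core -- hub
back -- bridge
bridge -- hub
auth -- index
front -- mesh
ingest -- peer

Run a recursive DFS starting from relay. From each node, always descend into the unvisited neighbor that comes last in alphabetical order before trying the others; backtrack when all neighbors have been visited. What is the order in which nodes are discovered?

Visit relay
relay → store
store → worker
worker → router
router → auth
auth → index
index → node
node → sink
sink → peer
peer → ingest
ingest → core
core → mesh
mesh → front
front → queue
queue → hub
hub → edge
hub → bridge
bridge → gate
bridge → back

relay store worker router auth index node sink peer ingest core mesh front queue hub edge bridge gate back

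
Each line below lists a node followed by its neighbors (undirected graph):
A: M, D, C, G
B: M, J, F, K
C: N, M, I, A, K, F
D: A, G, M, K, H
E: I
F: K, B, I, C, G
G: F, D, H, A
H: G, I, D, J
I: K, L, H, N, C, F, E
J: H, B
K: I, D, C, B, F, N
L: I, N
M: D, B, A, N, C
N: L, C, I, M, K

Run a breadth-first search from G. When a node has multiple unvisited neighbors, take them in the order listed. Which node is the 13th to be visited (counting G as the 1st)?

Visit G; enqueue F, D, H, A → queue [F, D, H, A]
Visit F; enqueue K, B, I, C → queue [D, H, A, K, B, I, C]
Visit D; enqueue M → queue [H, A, K, B, I, C, M]
Visit H; enqueue J → queue [A, K, B, I, C, M, J]
Visit A → queue [K, B, I, C, M, J]
Visit K; enqueue N → queue [B, I, C, M, J, N]
Visit B → queue [I, C, M, J, N]
Visit I; enqueue L, E → queue [C, M, J, N, L, E]
Visit C → queue [M, J, N, L, E]
Visit M → queue [J, N, L, E]
Visit J → queue [N, L, E]
Visit N → queue [L, E]
Visit L → queue [E]
Visit E → queue []

Visit order: G, F, D, H, A, K, B, I, C, M, J, N, L, E

L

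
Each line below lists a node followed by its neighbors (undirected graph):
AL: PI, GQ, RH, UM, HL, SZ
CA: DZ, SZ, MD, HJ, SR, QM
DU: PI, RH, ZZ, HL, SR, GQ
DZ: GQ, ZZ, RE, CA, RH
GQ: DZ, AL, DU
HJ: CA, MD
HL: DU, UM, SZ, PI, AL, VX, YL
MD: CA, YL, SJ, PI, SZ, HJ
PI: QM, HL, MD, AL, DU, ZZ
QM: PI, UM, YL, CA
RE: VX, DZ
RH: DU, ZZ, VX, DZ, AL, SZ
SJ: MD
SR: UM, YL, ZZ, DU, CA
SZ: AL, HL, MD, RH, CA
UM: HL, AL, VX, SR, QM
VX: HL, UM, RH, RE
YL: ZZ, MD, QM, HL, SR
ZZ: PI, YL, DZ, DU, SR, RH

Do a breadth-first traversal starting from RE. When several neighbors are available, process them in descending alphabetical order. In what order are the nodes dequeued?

Visit RE; enqueue VX, DZ → queue [VX, DZ]
Visit VX; enqueue UM, RH, HL → queue [DZ, UM, RH, HL]
Visit DZ; enqueue ZZ, GQ, CA → queue [UM, RH, HL, ZZ, GQ, CA]
Visit UM; enqueue SR, QM, AL → queue [RH, HL, ZZ, GQ, CA, SR, QM, AL]
Visit RH; enqueue SZ, DU → queue [HL, ZZ, GQ, CA, SR, QM, AL, SZ, DU]
Visit HL; enqueue YL, PI → queue [ZZ, GQ, CA, SR, QM, AL, SZ, DU, YL, PI]
Visit ZZ → queue [GQ, CA, SR, QM, AL, SZ, DU, YL, PI]
Visit GQ → queue [CA, SR, QM, AL, SZ, DU, YL, PI]
Visit CA; enqueue MD, HJ → queue [SR, QM, AL, SZ, DU, YL, PI, MD, HJ]
Visit SR → queue [QM, AL, SZ, DU, YL, PI, MD, HJ]
Visit QM → queue [AL, SZ, DU, YL, PI, MD, HJ]
Visit AL → queue [SZ, DU, YL, PI, MD, HJ]
Visit SZ → queue [DU, YL, PI, MD, HJ]
Visit DU → queue [YL, PI, MD, HJ]
Visit YL → queue [PI, MD, HJ]
Visit PI → queue [MD, HJ]
Visit MD; enqueue SJ → queue [HJ, SJ]
Visit HJ → queue [SJ]
Visit SJ → queue []

RE → VX → DZ → UM → RH → HL → ZZ → GQ → CA → SR → QM → AL → SZ → DU → YL → PI → MD → HJ → SJ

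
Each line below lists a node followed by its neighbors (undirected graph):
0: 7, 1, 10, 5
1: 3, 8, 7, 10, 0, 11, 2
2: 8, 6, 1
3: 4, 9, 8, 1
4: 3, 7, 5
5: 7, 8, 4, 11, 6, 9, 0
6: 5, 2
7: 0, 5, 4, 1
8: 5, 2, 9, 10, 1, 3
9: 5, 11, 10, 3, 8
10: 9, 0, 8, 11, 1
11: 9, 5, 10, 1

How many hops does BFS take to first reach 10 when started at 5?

2

Level 0: 5
Level 1: 0, 4, 6, 7, 8, 9, 11
Level 2: 1, 2, 3, 10
10 first appears at level 2.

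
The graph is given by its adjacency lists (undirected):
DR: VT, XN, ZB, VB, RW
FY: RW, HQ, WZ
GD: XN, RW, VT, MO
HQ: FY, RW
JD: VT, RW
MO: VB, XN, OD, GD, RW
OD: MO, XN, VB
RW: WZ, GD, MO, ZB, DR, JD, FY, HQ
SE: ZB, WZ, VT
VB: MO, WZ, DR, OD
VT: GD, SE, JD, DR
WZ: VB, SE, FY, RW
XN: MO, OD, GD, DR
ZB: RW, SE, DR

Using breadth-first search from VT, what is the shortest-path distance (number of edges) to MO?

2

Level 0: VT
Level 1: DR, GD, JD, SE
Level 2: MO, RW, VB, WZ, XN, ZB
Level 3: FY, HQ, OD
MO first appears at level 2.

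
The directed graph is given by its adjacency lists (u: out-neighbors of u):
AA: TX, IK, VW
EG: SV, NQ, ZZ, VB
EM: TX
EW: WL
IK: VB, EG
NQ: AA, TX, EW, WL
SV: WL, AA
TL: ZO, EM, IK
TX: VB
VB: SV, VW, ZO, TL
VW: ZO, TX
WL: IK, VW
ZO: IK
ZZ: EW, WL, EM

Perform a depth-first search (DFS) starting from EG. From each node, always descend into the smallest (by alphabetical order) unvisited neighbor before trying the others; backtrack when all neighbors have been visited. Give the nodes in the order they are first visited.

EG, NQ, AA, IK, VB, SV, WL, VW, TX, ZO, TL, EM, EW, ZZ

Visit EG
EG → NQ
NQ → AA
AA → IK
IK → VB
VB → SV
SV → WL
WL → VW
VW → TX
VW → ZO
VB → TL
TL → EM
NQ → EW
EG → ZZ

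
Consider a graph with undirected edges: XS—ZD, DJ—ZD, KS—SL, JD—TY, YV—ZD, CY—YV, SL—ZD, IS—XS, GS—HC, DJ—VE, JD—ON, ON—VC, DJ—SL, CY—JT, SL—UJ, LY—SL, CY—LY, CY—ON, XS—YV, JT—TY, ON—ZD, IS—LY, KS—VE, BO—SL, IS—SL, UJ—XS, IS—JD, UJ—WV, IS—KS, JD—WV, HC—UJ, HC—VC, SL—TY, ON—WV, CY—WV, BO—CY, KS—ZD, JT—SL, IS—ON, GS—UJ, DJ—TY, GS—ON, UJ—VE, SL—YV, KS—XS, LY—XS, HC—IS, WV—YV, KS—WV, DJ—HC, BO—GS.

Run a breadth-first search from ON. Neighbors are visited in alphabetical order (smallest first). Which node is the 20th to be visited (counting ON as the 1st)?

Visit ON; enqueue CY, GS, IS, JD, VC, WV, ZD → queue [CY, GS, IS, JD, VC, WV, ZD]
Visit CY; enqueue BO, JT, LY, YV → queue [GS, IS, JD, VC, WV, ZD, BO, JT, LY, YV]
Visit GS; enqueue HC, UJ → queue [IS, JD, VC, WV, ZD, BO, JT, LY, YV, HC, UJ]
Visit IS; enqueue KS, SL, XS → queue [JD, VC, WV, ZD, BO, JT, LY, YV, HC, UJ, KS, SL, XS]
Visit JD; enqueue TY → queue [VC, WV, ZD, BO, JT, LY, YV, HC, UJ, KS, SL, XS, TY]
Visit VC → queue [WV, ZD, BO, JT, LY, YV, HC, UJ, KS, SL, XS, TY]
Visit WV → queue [ZD, BO, JT, LY, YV, HC, UJ, KS, SL, XS, TY]
Visit ZD; enqueue DJ → queue [BO, JT, LY, YV, HC, UJ, KS, SL, XS, TY, DJ]
Visit BO → queue [JT, LY, YV, HC, UJ, KS, SL, XS, TY, DJ]
Visit JT → queue [LY, YV, HC, UJ, KS, SL, XS, TY, DJ]
Visit LY → queue [YV, HC, UJ, KS, SL, XS, TY, DJ]
Visit YV → queue [HC, UJ, KS, SL, XS, TY, DJ]
Visit HC → queue [UJ, KS, SL, XS, TY, DJ]
Visit UJ; enqueue VE → queue [KS, SL, XS, TY, DJ, VE]
Visit KS → queue [SL, XS, TY, DJ, VE]
Visit SL → queue [XS, TY, DJ, VE]
Visit XS → queue [TY, DJ, VE]
Visit TY → queue [DJ, VE]
Visit DJ → queue [VE]
Visit VE → queue []

Visit order: ON, CY, GS, IS, JD, VC, WV, ZD, BO, JT, LY, YV, HC, UJ, KS, SL, XS, TY, DJ, VE

VE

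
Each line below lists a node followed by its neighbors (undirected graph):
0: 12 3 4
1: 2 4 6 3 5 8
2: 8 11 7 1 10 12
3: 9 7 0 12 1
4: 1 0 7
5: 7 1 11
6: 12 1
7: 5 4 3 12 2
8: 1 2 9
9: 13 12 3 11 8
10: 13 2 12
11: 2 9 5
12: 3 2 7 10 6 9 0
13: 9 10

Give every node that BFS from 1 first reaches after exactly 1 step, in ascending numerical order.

Level 0: 1
Level 1: 2, 3, 4, 5, 6, 8
Level 2: 0, 7, 9, 10, 11, 12
Level 3: 13

2, 3, 4, 5, 6, 8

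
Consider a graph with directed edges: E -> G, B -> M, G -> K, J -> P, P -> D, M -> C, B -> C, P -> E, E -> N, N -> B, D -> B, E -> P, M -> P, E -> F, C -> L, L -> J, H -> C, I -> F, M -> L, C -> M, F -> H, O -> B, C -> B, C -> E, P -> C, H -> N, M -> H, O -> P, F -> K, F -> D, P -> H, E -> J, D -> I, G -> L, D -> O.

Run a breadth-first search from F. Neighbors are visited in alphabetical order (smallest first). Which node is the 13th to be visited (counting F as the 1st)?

L

Visit F; enqueue D, H, K → queue [D, H, K]
Visit D; enqueue B, I, O → queue [H, K, B, I, O]
Visit H; enqueue C, N → queue [K, B, I, O, C, N]
Visit K → queue [B, I, O, C, N]
Visit B; enqueue M → queue [I, O, C, N, M]
Visit I → queue [O, C, N, M]
Visit O; enqueue P → queue [C, N, M, P]
Visit C; enqueue E, L → queue [N, M, P, E, L]
Visit N → queue [M, P, E, L]
Visit M → queue [P, E, L]
Visit P → queue [E, L]
Visit E; enqueue G, J → queue [L, G, J]
Visit L → queue [G, J]
Visit G → queue [J]
Visit J → queue []

Visit order: F, D, H, K, B, I, O, C, N, M, P, E, L, G, J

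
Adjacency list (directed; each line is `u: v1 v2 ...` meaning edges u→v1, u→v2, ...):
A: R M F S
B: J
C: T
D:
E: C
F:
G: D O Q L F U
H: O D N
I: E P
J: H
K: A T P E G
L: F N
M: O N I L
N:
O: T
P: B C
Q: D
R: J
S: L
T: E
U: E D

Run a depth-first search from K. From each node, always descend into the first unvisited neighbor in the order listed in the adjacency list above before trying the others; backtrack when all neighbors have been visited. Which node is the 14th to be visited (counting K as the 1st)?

Visit K
K → A
A → R
R → J
J → H
H → O
O → T
T → E
E → C
H → D
H → N
A → M
M → I
I → P
P → B
M → L
L → F
A → S
K → G
G → Q
G → U

Visit order: K, A, R, J, H, O, T, E, C, D, N, M, I, P, B, L, F, S, G, Q, U

P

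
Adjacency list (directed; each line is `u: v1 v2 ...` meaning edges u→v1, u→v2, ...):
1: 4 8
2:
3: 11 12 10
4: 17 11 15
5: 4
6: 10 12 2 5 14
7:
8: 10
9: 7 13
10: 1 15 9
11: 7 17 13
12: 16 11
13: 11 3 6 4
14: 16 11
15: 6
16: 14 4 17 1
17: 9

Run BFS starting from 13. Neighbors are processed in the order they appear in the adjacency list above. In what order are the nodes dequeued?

13, 11, 3, 6, 4, 7, 17, 12, 10, 2, 5, 14, 15, 9, 16, 1, 8

Visit 13; enqueue 11, 3, 6, 4 → queue [11, 3, 6, 4]
Visit 11; enqueue 7, 17 → queue [3, 6, 4, 7, 17]
Visit 3; enqueue 12, 10 → queue [6, 4, 7, 17, 12, 10]
Visit 6; enqueue 2, 5, 14 → queue [4, 7, 17, 12, 10, 2, 5, 14]
Visit 4; enqueue 15 → queue [7, 17, 12, 10, 2, 5, 14, 15]
Visit 7 → queue [17, 12, 10, 2, 5, 14, 15]
Visit 17; enqueue 9 → queue [12, 10, 2, 5, 14, 15, 9]
Visit 12; enqueue 16 → queue [10, 2, 5, 14, 15, 9, 16]
Visit 10; enqueue 1 → queue [2, 5, 14, 15, 9, 16, 1]
Visit 2 → queue [5, 14, 15, 9, 16, 1]
Visit 5 → queue [14, 15, 9, 16, 1]
Visit 14 → queue [15, 9, 16, 1]
Visit 15 → queue [9, 16, 1]
Visit 9 → queue [16, 1]
Visit 16 → queue [1]
Visit 1; enqueue 8 → queue [8]
Visit 8 → queue []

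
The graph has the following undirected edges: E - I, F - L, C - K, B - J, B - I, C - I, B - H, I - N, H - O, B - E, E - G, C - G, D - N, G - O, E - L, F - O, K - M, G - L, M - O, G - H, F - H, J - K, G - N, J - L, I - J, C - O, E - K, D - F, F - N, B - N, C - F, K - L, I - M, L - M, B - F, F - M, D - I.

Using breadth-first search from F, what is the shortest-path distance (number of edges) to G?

2

Level 0: F
Level 1: B, C, D, H, L, M, N, O
Level 2: E, G, I, J, K
G first appears at level 2.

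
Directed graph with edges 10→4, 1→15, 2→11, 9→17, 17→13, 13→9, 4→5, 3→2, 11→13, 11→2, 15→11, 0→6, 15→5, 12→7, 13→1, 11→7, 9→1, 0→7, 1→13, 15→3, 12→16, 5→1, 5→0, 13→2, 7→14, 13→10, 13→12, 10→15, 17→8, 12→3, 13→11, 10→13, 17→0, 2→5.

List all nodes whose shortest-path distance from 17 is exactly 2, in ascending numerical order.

Level 0: 17
Level 1: 0, 8, 13
Level 2: 1, 2, 6, 7, 9, 10, 11, 12
Level 3: 3, 4, 5, 14, 15, 16

1, 2, 6, 7, 9, 10, 11, 12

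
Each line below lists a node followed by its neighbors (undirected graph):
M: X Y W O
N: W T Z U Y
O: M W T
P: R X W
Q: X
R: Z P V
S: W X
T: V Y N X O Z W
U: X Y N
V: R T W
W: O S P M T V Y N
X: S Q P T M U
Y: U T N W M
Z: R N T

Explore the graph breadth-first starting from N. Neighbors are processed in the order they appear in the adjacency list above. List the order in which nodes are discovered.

N, W, T, Z, U, Y, O, S, P, M, V, X, R, Q

Visit N; enqueue W, T, Z, U, Y → queue [W, T, Z, U, Y]
Visit W; enqueue O, S, P, M, V → queue [T, Z, U, Y, O, S, P, M, V]
Visit T; enqueue X → queue [Z, U, Y, O, S, P, M, V, X]
Visit Z; enqueue R → queue [U, Y, O, S, P, M, V, X, R]
Visit U → queue [Y, O, S, P, M, V, X, R]
Visit Y → queue [O, S, P, M, V, X, R]
Visit O → queue [S, P, M, V, X, R]
Visit S → queue [P, M, V, X, R]
Visit P → queue [M, V, X, R]
Visit M → queue [V, X, R]
Visit V → queue [X, R]
Visit X; enqueue Q → queue [R, Q]
Visit R → queue [Q]
Visit Q → queue []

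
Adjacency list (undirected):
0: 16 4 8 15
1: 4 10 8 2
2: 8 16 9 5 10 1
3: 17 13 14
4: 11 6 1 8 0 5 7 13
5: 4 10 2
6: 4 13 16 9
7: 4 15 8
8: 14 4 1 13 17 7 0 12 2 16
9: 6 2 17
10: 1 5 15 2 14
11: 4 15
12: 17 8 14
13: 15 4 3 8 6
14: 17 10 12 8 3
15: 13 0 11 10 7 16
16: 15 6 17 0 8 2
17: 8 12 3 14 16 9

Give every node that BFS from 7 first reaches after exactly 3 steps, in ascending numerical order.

3, 9

Level 0: 7
Level 1: 4, 8, 15
Level 2: 0, 1, 2, 5, 6, 10, 11, 12, 13, 14, 16, 17
Level 3: 3, 9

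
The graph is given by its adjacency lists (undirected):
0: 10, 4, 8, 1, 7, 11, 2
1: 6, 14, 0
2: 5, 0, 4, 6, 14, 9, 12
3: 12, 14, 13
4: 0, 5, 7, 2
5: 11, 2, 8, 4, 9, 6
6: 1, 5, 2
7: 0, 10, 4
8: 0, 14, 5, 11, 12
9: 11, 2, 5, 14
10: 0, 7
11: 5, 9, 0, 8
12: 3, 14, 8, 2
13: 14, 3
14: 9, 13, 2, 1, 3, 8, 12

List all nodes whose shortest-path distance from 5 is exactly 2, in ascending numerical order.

Level 0: 5
Level 1: 2, 4, 6, 8, 9, 11
Level 2: 0, 1, 7, 12, 14
Level 3: 3, 10, 13

0, 1, 7, 12, 14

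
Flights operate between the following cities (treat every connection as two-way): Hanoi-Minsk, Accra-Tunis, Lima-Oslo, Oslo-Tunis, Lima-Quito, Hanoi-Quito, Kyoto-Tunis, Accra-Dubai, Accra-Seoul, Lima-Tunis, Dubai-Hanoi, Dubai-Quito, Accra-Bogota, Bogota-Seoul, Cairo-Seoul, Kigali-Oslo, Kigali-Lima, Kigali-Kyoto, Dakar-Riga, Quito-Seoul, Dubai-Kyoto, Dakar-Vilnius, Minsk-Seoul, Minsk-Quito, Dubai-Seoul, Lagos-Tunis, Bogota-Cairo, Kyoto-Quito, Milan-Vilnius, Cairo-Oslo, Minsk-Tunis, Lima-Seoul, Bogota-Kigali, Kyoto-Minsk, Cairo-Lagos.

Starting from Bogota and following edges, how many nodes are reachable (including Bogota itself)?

BFS from Bogota visits: Bogota, Accra, Cairo, Kigali, Seoul, Dubai, Tunis, Lagos, Oslo, Kyoto, Lima, Minsk, Quito, Hanoi
Reachable nodes: 14 of 18 total.

14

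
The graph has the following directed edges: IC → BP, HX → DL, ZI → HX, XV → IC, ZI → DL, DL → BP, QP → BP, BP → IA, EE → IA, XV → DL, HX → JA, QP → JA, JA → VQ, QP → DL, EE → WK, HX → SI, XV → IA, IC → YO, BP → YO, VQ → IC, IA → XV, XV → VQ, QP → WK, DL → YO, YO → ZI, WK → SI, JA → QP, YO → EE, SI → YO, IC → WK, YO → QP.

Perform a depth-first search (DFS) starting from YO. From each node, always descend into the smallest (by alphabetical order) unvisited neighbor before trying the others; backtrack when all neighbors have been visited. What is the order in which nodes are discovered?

YO, EE, IA, XV, DL, BP, IC, WK, SI, VQ, QP, JA, ZI, HX

Visit YO
YO → EE
EE → IA
IA → XV
XV → DL
DL → BP
XV → IC
IC → WK
WK → SI
XV → VQ
YO → QP
QP → JA
YO → ZI
ZI → HX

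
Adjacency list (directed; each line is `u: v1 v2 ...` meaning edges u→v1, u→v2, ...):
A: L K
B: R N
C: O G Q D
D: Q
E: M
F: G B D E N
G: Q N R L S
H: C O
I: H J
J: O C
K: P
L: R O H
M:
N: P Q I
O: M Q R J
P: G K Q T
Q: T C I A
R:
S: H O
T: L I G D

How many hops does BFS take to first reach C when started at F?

3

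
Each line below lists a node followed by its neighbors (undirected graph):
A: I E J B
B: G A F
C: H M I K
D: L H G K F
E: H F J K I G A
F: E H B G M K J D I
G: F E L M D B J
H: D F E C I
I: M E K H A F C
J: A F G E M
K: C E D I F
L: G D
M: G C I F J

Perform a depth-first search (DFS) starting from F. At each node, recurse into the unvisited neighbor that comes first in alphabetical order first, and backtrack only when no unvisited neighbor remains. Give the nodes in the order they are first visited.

Visit F
F → B
B → A
A → E
E → G
G → D
D → H
H → C
C → I
I → K
I → M
M → J
D → L

F, B, A, E, G, D, H, C, I, K, M, J, L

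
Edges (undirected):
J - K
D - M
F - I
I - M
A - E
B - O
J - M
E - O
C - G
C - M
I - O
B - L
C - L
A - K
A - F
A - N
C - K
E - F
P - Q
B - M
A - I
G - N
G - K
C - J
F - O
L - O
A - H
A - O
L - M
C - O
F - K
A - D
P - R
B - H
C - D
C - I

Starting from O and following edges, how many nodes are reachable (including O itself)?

15

BFS from O visits: O, L, I, F, E, C, B, A, M, K, J, G, D, H, N
Reachable nodes: 15 of 18 total.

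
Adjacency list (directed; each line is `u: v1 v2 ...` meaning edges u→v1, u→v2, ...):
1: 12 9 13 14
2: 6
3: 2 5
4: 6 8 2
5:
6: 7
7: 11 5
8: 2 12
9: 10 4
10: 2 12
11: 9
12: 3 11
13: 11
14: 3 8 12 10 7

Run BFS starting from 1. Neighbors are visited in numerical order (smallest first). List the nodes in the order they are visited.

1, 9, 12, 13, 14, 4, 10, 3, 11, 7, 8, 2, 6, 5

Visit 1; enqueue 9, 12, 13, 14 → queue [9, 12, 13, 14]
Visit 9; enqueue 4, 10 → queue [12, 13, 14, 4, 10]
Visit 12; enqueue 3, 11 → queue [13, 14, 4, 10, 3, 11]
Visit 13 → queue [14, 4, 10, 3, 11]
Visit 14; enqueue 7, 8 → queue [4, 10, 3, 11, 7, 8]
Visit 4; enqueue 2, 6 → queue [10, 3, 11, 7, 8, 2, 6]
Visit 10 → queue [3, 11, 7, 8, 2, 6]
Visit 3; enqueue 5 → queue [11, 7, 8, 2, 6, 5]
Visit 11 → queue [7, 8, 2, 6, 5]
Visit 7 → queue [8, 2, 6, 5]
Visit 8 → queue [2, 6, 5]
Visit 2 → queue [6, 5]
Visit 6 → queue [5]
Visit 5 → queue []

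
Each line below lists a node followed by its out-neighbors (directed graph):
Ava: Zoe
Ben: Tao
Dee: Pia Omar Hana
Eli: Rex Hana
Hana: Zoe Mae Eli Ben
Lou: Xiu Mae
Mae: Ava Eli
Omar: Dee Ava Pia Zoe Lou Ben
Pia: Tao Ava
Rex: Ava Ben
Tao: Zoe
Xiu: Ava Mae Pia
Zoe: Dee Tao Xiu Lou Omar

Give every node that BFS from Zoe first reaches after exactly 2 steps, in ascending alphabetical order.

Ava, Ben, Hana, Mae, Pia

Level 0: Zoe
Level 1: Dee, Lou, Omar, Tao, Xiu
Level 2: Ava, Ben, Hana, Mae, Pia
Level 3: Eli
Level 4: Rex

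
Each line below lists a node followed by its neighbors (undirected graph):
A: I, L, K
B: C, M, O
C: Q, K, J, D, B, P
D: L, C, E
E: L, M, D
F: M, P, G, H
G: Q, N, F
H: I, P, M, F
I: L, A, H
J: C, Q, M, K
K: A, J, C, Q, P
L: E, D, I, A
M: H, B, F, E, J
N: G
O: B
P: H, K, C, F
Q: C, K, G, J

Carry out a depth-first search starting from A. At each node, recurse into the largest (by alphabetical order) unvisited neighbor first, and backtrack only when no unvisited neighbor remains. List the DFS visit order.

A → L → I → H → P → K → Q → J → M → F → G → N → E → D → C → B → O

Visit A
A → L
L → I
I → H
H → P
P → K
K → Q
Q → J
J → M
M → F
F → G
G → N
M → E
E → D
D → C
C → B
B → O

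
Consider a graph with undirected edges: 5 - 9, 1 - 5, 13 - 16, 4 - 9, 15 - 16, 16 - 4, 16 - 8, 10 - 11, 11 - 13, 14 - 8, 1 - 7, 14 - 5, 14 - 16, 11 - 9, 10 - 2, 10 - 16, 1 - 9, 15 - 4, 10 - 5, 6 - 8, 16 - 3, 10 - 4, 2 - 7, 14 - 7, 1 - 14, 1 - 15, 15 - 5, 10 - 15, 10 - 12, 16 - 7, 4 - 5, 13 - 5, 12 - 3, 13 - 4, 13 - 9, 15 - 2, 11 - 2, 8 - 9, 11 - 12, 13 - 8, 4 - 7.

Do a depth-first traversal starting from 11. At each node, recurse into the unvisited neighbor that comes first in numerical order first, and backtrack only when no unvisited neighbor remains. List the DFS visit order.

11, 2, 7, 1, 5, 4, 9, 8, 6, 13, 16, 3, 12, 10, 15, 14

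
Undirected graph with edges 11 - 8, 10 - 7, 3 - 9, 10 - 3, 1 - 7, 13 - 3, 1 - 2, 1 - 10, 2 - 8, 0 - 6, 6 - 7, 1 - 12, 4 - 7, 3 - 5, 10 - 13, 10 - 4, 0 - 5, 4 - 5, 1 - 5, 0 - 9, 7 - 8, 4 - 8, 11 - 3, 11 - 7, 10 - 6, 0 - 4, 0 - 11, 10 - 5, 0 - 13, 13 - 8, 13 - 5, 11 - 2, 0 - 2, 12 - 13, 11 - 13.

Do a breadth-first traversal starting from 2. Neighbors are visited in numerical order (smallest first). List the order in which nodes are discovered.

2 → 0 → 1 → 8 → 11 → 4 → 5 → 6 → 9 → 13 → 7 → 10 → 12 → 3

Visit 2; enqueue 0, 1, 8, 11 → queue [0, 1, 8, 11]
Visit 0; enqueue 4, 5, 6, 9, 13 → queue [1, 8, 11, 4, 5, 6, 9, 13]
Visit 1; enqueue 7, 10, 12 → queue [8, 11, 4, 5, 6, 9, 13, 7, 10, 12]
Visit 8 → queue [11, 4, 5, 6, 9, 13, 7, 10, 12]
Visit 11; enqueue 3 → queue [4, 5, 6, 9, 13, 7, 10, 12, 3]
Visit 4 → queue [5, 6, 9, 13, 7, 10, 12, 3]
Visit 5 → queue [6, 9, 13, 7, 10, 12, 3]
Visit 6 → queue [9, 13, 7, 10, 12, 3]
Visit 9 → queue [13, 7, 10, 12, 3]
Visit 13 → queue [7, 10, 12, 3]
Visit 7 → queue [10, 12, 3]
Visit 10 → queue [12, 3]
Visit 12 → queue [3]
Visit 3 → queue []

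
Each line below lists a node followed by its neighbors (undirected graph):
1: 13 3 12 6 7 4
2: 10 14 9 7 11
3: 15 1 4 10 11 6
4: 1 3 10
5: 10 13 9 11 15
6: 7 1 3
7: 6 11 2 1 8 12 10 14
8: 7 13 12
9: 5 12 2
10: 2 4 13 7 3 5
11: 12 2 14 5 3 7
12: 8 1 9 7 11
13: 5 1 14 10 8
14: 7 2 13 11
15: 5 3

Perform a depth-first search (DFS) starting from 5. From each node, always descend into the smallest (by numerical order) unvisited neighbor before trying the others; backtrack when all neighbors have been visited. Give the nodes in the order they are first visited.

Visit 5
5 → 9
9 → 2
2 → 7
7 → 1
1 → 3
3 → 4
4 → 10
10 → 13
13 → 8
8 → 12
12 → 11
11 → 14
3 → 6
3 → 15

5 9 2 7 1 3 4 10 13 8 12 11 14 6 15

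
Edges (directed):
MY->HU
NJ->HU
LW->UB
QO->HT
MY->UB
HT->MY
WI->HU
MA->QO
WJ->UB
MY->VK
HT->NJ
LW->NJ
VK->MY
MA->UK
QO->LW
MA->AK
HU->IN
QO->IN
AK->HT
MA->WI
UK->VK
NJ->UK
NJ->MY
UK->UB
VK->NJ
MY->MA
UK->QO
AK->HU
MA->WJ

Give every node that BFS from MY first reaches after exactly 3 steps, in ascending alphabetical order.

HT, LW

Level 0: MY
Level 1: HU, MA, UB, VK
Level 2: AK, IN, NJ, QO, UK, WI, WJ
Level 3: HT, LW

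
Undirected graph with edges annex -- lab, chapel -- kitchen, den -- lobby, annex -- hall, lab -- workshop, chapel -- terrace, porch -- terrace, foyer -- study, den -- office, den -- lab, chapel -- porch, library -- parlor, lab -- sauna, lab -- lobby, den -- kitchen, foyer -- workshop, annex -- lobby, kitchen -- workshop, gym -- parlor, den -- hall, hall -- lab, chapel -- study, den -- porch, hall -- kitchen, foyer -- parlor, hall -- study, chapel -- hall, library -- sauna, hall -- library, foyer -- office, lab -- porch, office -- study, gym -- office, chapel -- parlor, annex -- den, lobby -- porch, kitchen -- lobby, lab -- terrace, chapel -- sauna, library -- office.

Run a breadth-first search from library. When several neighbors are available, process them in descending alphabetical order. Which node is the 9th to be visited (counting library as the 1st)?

foyer

Visit library; enqueue sauna, parlor, office, hall → queue [sauna, parlor, office, hall]
Visit sauna; enqueue lab, chapel → queue [parlor, office, hall, lab, chapel]
Visit parlor; enqueue gym, foyer → queue [office, hall, lab, chapel, gym, foyer]
Visit office; enqueue study, den → queue [hall, lab, chapel, gym, foyer, study, den]
Visit hall; enqueue kitchen, annex → queue [lab, chapel, gym, foyer, study, den, kitchen, annex]
Visit lab; enqueue workshop, terrace, porch, lobby → queue [chapel, gym, foyer, study, den, kitchen, annex, workshop, terrace, porch, lobby]
Visit chapel → queue [gym, foyer, study, den, kitchen, annex, workshop, terrace, porch, lobby]
Visit gym → queue [foyer, study, den, kitchen, annex, workshop, terrace, porch, lobby]
Visit foyer → queue [study, den, kitchen, annex, workshop, terrace, porch, lobby]
Visit study → queue [den, kitchen, annex, workshop, terrace, porch, lobby]
Visit den → queue [kitchen, annex, workshop, terrace, porch, lobby]
Visit kitchen → queue [annex, workshop, terrace, porch, lobby]
Visit annex → queue [workshop, terrace, porch, lobby]
Visit workshop → queue [terrace, porch, lobby]
Visit terrace → queue [porch, lobby]
Visit porch → queue [lobby]
Visit lobby → queue []

Visit order: library, sauna, parlor, office, hall, lab, chapel, gym, foyer, study, den, kitchen, annex, workshop, terrace, porch, lobby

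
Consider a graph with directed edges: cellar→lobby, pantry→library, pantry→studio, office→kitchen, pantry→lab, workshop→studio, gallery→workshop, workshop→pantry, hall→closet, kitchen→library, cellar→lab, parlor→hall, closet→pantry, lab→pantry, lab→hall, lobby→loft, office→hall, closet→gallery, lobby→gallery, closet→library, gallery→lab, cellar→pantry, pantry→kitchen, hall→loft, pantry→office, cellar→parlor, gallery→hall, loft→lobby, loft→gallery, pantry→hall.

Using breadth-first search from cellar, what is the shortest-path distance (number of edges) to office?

2

Level 0: cellar
Level 1: lab, lobby, pantry, parlor
Level 2: gallery, hall, kitchen, library, loft, office, studio
Level 3: closet, workshop
office first appears at level 2.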